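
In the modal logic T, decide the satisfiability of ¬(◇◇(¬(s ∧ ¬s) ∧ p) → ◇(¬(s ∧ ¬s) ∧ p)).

1. ¬(◇◇(¬(s ∧ ¬s) ∧ p) → ◇(¬(s ∧ ¬s) ∧ p)), u
2. ◇◇(¬(s ∧ ¬s) ∧ p), u   [¬→-rule on 1]
3. ¬◇(¬(s ∧ ¬s) ∧ p), u   [¬→-rule on 1]
4. ¬(¬(s ∧ ¬s) ∧ p), u   [¬◇-rule on 3 via uRu]
5. ¬p, u   [¬∧-rule on 4 (branches; this branch)]
6. ◇(¬(s ∧ ¬s) ∧ p), v   [◇-rule on 2: fresh world v, uRv]
7. ¬(¬(s ∧ ¬s) ∧ p), v   [¬◇-rule on 3 via uRv]
8. ¬p, v   [¬∧-rule on 7 (branches; this branch)]
9. ¬(s ∧ ¬s) ∧ p, w   [◇-rule on 6: fresh world w, vRw]
10. ¬(s ∧ ¬s), w   [∧-rule on 9]
11. p, w   [∧-rule on 9]
12. s, w   [¬∧-rule on 10 (branches; this branch)]
Accessibility: uRu, uRv, vRv, vRw, wRw

Satisfiable (open branch found)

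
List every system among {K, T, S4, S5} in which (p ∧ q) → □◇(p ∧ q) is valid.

S5-tableau for the negation ¬((p ∧ q) → □◇(p ∧ q)):
1. ¬((p ∧ q) → □◇(p ∧ q)), w0
2. p ∧ q, w0
3. ¬□◇(p ∧ q), w0
4. p, w0
5. q, w0
6. ¬◇(p ∧ q), w1
7. ¬(p ∧ q), w0
8. ¬(p ∧ q), w1
9. ¬q, w0
Accessibility: w0Rw0, w0Rw1, w1Rw0, w1Rw1
Branch closes: q and ¬q both at w0.
Every branch closes (one shown): valid in S5.
S4-tableau for the negation ¬((p ∧ q) → □◇(p ∧ q)):
1. ¬((p ∧ q) → □◇(p ∧ q)), w0
2. p ∧ q, w0
3. ¬□◇(p ∧ q), w0
4. p, w0
5. q, w0
6. ¬◇(p ∧ q), w1
7. ¬(p ∧ q), w1
8. ¬q, w1
Accessibility: w0Rw0, w0Rw1, w1Rw1
Complete open branch: countermodel on an S4-frame, so not valid in S4, nor in K, T (the same frame is also a K-frame and a T-frame).

S5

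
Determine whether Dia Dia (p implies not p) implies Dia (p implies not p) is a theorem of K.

No, not valid

Tableau for the negation not (Dia Dia (p implies not p) implies Dia (p implies not p)):
1. not (Dia Dia (p implies not p) implies Dia (p implies not p)), u
2. Dia Dia (p implies not p), u   [neg-implies-rule on 1]
3. not Dia (p implies not p), u   [neg-implies-rule on 1]
4. Dia (p implies not p), v   [Dia-rule on 2: fresh world v, uRv]
5. not (p implies not p), v   [neg-Dia-rule on 3 via uRv]
6. p, v   [neg-implies-rule on 5]
7. p implies not p, w   [Dia-rule on 4: fresh world w, vRw]
8. not p, w   [implies-rule on 7 (branches; this branch)]
Accessibility: uRv, vRw
The negation has an open branch (countermodel exists).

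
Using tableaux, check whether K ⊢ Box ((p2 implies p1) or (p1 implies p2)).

Valid

Tableau for the negation not Box ((p2 implies p1) or (p1 implies p2)):
1. not Box ((p2 implies p1) or (p1 implies p2)), w0
2. not ((p2 implies p1) or (p1 implies p2)), w1
3. not (p2 implies p1), w1
4. not (p1 implies p2), w1
5. p2, w1
6. not p1, w1
7. p1, w1
8. not p2, w1
Accessibility: w0Rw1
Branch closes: p1 and not p1 both at w1.
All branches of the negation close; one closing branch shown above.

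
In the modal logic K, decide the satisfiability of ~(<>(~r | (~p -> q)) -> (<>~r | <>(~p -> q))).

1. ~(<>(~r | (~p -> q)) -> (<>~r | <>(~p -> q))), 0
2. <>(~r | (~p -> q)), 0
3. ~(<>~r | <>(~p -> q)), 0
4. ~<>~r, 0
5. ~<>(~p -> q), 0
6. ~r | (~p -> q), 1
7. r, 1
8. ~(~p -> q), 1
9. ~p, 1
10. ~q, 1
11. ~p -> q, 1
12. q, 1
Accessibility: 0R1
Branch closes: q and ~q both at 1.
Every branch closes; the branch above is one of them.

Unsatisfiable (every branch closes)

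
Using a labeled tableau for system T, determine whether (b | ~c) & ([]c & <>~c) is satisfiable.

No, unsatisfiable

1. (b | ~c) & ([]c & <>~c), 0
2. b | ~c, 0
3. []c & <>~c, 0
4. []c, 0
5. <>~c, 0
6. c, 0
7. b, 0
8. ~c, 1
9. c, 1
Accessibility: 0R0, 0R1, 1R1
Branch closes: c and ~c both at 1.
All branches of the tableau close; one closing branch shown above.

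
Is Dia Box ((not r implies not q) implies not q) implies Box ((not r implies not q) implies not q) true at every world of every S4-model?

Tableau for the negation not (Dia Box ((not r implies not q) implies not q) implies Box ((not r implies not q) implies not q)):
1. not (Dia Box ((not r implies not q) implies not q) implies Box ((not r implies not q) implies not q)), w0
2. Dia Box ((not r implies not q) implies not q), w0
3. not Box ((not r implies not q) implies not q), w0
4. Box ((not r implies not q) implies not q), w1
5. (not r implies not q) implies not q, w1
6. not q, w1
7. not ((not r implies not q) implies not q), w2
8. not r implies not q, w2
9. q, w2
10. r, w2
Accessibility: w0Rw0, w0Rw1, w0Rw2, w1Rw1, w2Rw2
The negation has an open branch (countermodel exists).

Invalid (countermodel exists)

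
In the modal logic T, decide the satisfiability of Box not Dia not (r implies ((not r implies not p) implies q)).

Yes, satisfiable

1. Box not Dia not (r implies ((not r implies not p) implies q)), w0
2. not Dia not (r implies ((not r implies not p) implies q)), w0   [Box-rule on 1 via w0Rw0]
3. r implies ((not r implies not p) implies q), w0   [neg-Dia-rule on 2 via w0Rw0]
4. (not r implies not p) implies q, w0   [implies-rule on 3 (branches; this branch)]
5. q, w0   [implies-rule on 4 (branches; this branch)]
Accessibility: w0Rw0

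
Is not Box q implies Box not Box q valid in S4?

Invalid (countermodel exists)

Tableau for the negation not (not Box q implies Box not Box q):
1. not (not Box q implies Box not Box q), w0
2. not Box q, w0   [neg-implies-rule on 1]
3. not Box not Box q, w0   [neg-implies-rule on 1]
4. not q, w1   [neg-Box-rule on 2: fresh world w1, w0Rw1]
5. Box q, w2   [neg-Box-rule on 3: fresh world w2, w0Rw2]
6. q, w2   [Box-rule on 5 via w2Rw2]
Accessibility: w0Rw0, w0Rw1, w0Rw2, w1Rw1, w2Rw2
The negation has an open branch (countermodel exists).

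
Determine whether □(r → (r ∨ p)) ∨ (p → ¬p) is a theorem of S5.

Yes, valid

Tableau for the negation ¬(□(r → (r ∨ p)) ∨ (p → ¬p)):
1. ¬(□(r → (r ∨ p)) ∨ (p → ¬p)), w0
2. ¬□(r → (r ∨ p)), w0   [¬∨-rule on 1]
3. ¬(p → ¬p), w0   [¬∨-rule on 1]
4. p, w0   [¬→-rule on 3]
5. ¬(r → (r ∨ p)), w1   [¬□-rule on 2: fresh world w1, w0Rw1]
6. r, w1   [¬→-rule on 5]
7. ¬(r ∨ p), w1   [¬→-rule on 5]
8. ¬r, w1   [¬∨-rule on 7]
9. ¬p, w1   [¬∨-rule on 7]
Accessibility: w0Rw0, w0Rw1, w1Rw0, w1Rw1
Branch closes: r and ¬r both at w1.
All branches of the negation close; one closing branch shown above.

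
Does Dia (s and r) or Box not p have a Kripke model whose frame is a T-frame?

Satisfiable (open branch found)

1. Dia (s and r) or Box not p, u
2. Box not p, u
3. not p, u
Accessibility: uRu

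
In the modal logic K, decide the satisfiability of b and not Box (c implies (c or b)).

1. b and not Box (c implies (c or b)), 0
2. b, 0   [and-rule on 1]
3. not Box (c implies (c or b)), 0   [and-rule on 1]
4. not (c implies (c or b)), 1   [neg-Box-rule on 3: fresh world 1, 0R1]
5. c, 1   [neg-implies-rule on 4]
6. not (c or b), 1   [neg-implies-rule on 4]
7. not c, 1   [neg-or-rule on 6]
8. not b, 1   [neg-or-rule on 6]
Accessibility: 0R1
Branch closes: c and not c both at 1.
Every branch closes; the branch above is one of them.

Unsatisfiable (every branch closes)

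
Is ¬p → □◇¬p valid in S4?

Tableau for the negation ¬(¬p → □◇¬p):
1. ¬(¬p → □◇¬p), 0
2. ¬p, 0
3. ¬□◇¬p, 0
4. ¬◇¬p, 1
5. p, 1
Accessibility: 0R0, 0R1, 1R1
The negation has an open branch (countermodel exists).

No, not valid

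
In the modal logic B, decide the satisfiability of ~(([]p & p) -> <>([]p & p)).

1. ~(([]p & p) -> <>([]p & p)), 0
2. []p & p, 0   [~->-rule on 1]
3. ~<>([]p & p), 0   [~->-rule on 1]
4. []p, 0   [&-rule on 2]
5. p, 0   [&-rule on 2]
6. ~([]p & p), 0   [~<>-rule on 3 via 0R0]
7. ~[]p, 0   [~&-rule on 6 (branches; this branch)]
8. ~p, 1   [~[]-rule on 7: fresh world 1, 0R1]
9. ~([]p & p), 1   [~<>-rule on 3 via 0R1]
10. p, 1   [[]-rule on 4 via 0R1]
Accessibility: 0R0, 0R1, 1R0, 1R1
Branch closes: p and ~p both at 1.
All branches of the tableau close; one closing branch shown above.

Unsatisfiable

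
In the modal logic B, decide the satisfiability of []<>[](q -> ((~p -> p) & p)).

Satisfiable

1. []<>[](q -> ((~p -> p) & p)), u
2. <>[](q -> ((~p -> p) & p)), u
3. [](q -> ((~p -> p) & p)), v
4. <>[](q -> ((~p -> p) & p)), v
5. q -> ((~p -> p) & p), u
6. q -> ((~p -> p) & p), v
7. (~p -> p) & p, u
8. ~p -> p, u
9. p, u
10. (~p -> p) & p, v
11. ~p -> p, v
12. p, v
13. [](q -> ((~p -> p) & p)), w
14. q -> ((~p -> p) & p), w
15. (~p -> p) & p, w
16. ~p -> p, w
17. p, w
Accessibility: uRu, uRv, vRu, vRv, vRw, wRv, wRw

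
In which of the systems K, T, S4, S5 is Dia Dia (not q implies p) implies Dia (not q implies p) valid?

T-tableau for the negation not (Dia Dia (not q implies p) implies Dia (not q implies p)):
1. not (Dia Dia (not q implies p) implies Dia (not q implies p)), w0
2. Dia Dia (not q implies p), w0
3. not Dia (not q implies p), w0
4. not (not q implies p), w0
5. not q, w0
6. not p, w0
7. Dia (not q implies p), w1
8. not (not q implies p), w1
9. not q, w1
10. not p, w1
11. not q implies p, w2
12. p, w2
Accessibility: w0Rw0, w0Rw1, w1Rw1, w1Rw2, w2Rw2
Complete open branch: countermodel on a T-frame, so not valid in T, nor in K (the same frame is also a K-frame).
S4-tableau for the negation not (Dia Dia (not q implies p) implies Dia (not q implies p)):
1. not (Dia Dia (not q implies p) implies Dia (not q implies p)), w0
2. Dia Dia (not q implies p), w0
3. not Dia (not q implies p), w0
4. not (not q implies p), w0
5. not q, w0
6. not p, w0
7. Dia (not q implies p), w1
8. not (not q implies p), w1
9. not q, w1
10. not p, w1
11. not q implies p, w2
12. not (not q implies p), w2
13. not q, w2
14. not p, w2
15. p, w2
Accessibility: w0Rw0, w0Rw1, w0Rw2, w1Rw1, w1Rw2, w2Rw2
Branch closes: p and not p both at w2.
Every branch closes (one shown): valid in S4, hence also in S5 (every theorem of S4 is a theorem of S5).

S4, S5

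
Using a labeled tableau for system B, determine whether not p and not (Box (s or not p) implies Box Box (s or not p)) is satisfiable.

1. not p and not (Box (s or not p) implies Box Box (s or not p)), u
2. not p, u   [and-rule on 1]
3. not (Box (s or not p) implies Box Box (s or not p)), u   [and-rule on 1]
4. Box (s or not p), u   [neg-implies-rule on 3]
5. not Box Box (s or not p), u   [neg-implies-rule on 3]
6. s or not p, u   [Box-rule on 4 via uRu]
7. not Box (s or not p), v   [neg-Box-rule on 5: fresh world v, uRv]
8. s or not p, v   [Box-rule on 4 via uRv]
9. not p, v   [or-rule on 8 (branches; this branch)]
10. not (s or not p), w   [neg-Box-rule on 7: fresh world w, vRw]
11. not s, w   [neg-or-rule on 10]
12. p, w   [neg-or-rule on 10]
Accessibility: uRu, uRv, vRu, vRv, vRw, wRv, wRw

Satisfiable (open branch found)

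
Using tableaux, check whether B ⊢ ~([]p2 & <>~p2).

Tableau for the negation []p2 & <>~p2:
1. []p2 & <>~p2, u
2. []p2, u   [&-rule on 1]
3. <>~p2, u   [&-rule on 1]
4. p2, u   [[]-rule on 2 via uRu]
5. ~p2, v   [<>-rule on 3: fresh world v, uRv]
6. p2, v   [[]-rule on 2 via uRv]
Accessibility: uRu, uRv, vRu, vRv
Branch closes: p2 and ~p2 both at v.
All branches of the negation close; one closing branch shown above.

Yes, valid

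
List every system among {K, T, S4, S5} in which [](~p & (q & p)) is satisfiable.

K

K-tableau for the formula:
1. [](~p & (q & p)), u
Complete open branch: satisfiable in K.
T-tableau for the formula:
1. [](~p & (q & p)), u
2. ~p & (q & p), u
3. ~p, u
4. q & p, u
5. q, u
6. p, u
Accessibility: uRu
Branch closes: p and ~p both at u.
Every branch closes (one shown): unsatisfiable in T, hence also in S4, S5 (every S4/S5-frame is a T-frame).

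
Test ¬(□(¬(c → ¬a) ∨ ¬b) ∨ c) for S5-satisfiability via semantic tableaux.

1. ¬(□(¬(c → ¬a) ∨ ¬b) ∨ c), u
2. ¬□(¬(c → ¬a) ∨ ¬b), u   [¬∨-rule on 1]
3. ¬c, u   [¬∨-rule on 1]
4. ¬(¬(c → ¬a) ∨ ¬b), v   [¬□-rule on 2: fresh world v, uRv]
5. c → ¬a, v   [¬∨-rule on 4]
6. b, v   [¬∨-rule on 4]
7. ¬a, v   [→-rule on 5 (branches; this branch)]
Accessibility: uRu, uRv, vRu, vRv

Satisfiable (open branch found)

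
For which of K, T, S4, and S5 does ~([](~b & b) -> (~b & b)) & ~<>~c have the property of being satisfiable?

K

T-tableau for the formula:
1. ~([](~b & b) -> (~b & b)) & ~<>~c, u
2. ~([](~b & b) -> (~b & b)), u
3. ~<>~c, u
4. [](~b & b), u
5. ~(~b & b), u
6. c, u
7. ~b & b, u
8. ~b, u
9. b, u
Accessibility: uRu
Branch closes: b and ~b both at u.
Every branch closes (one shown): unsatisfiable in T, hence also in S4, S5 (every S4/S5-frame is a T-frame).
K-tableau for the formula:
1. ~([](~b & b) -> (~b & b)) & ~<>~c, u
2. ~([](~b & b) -> (~b & b)), u
3. ~<>~c, u
4. [](~b & b), u
5. ~(~b & b), u
6. ~b, u
Complete open branch: satisfiable in K.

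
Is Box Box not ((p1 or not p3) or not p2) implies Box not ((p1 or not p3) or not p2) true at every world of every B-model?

Tableau for the negation not (Box Box not ((p1 or not p3) or not p2) implies Box not ((p1 or not p3) or not p2)):
1. not (Box Box not ((p1 or not p3) or not p2) implies Box not ((p1 or not p3) or not p2)), w0
2. Box Box not ((p1 or not p3) or not p2), w0   [neg-implies-rule on 1]
3. not Box not ((p1 or not p3) or not p2), w0   [neg-implies-rule on 1]
4. Box not ((p1 or not p3) or not p2), w0   [Box-rule on 2 via w0Rw0]
5. not ((p1 or not p3) or not p2), w0   [Box-rule on 4 via w0Rw0]
6. not (p1 or not p3), w0   [neg-or-rule on 5]
7. p2, w0   [neg-or-rule on 5]
8. not p1, w0   [neg-or-rule on 6]
9. p3, w0   [neg-or-rule on 6]
10. (p1 or not p3) or not p2, w1   [neg-Box-rule on 3: fresh world w1, w0Rw1]
11. Box not ((p1 or not p3) or not p2), w1   [Box-rule on 2 via w0Rw1]
12. not ((p1 or not p3) or not p2), w1   [Box-rule on 4 via w0Rw1]
13. not (p1 or not p3), w1   [neg-or-rule on 12]
14. p2, w1   [neg-or-rule on 12]
15. not p1, w1   [neg-or-rule on 13]
16. p3, w1   [neg-or-rule on 13]
17. p1 or not p3, w1   [or-rule on 10 (branches; this branch)]
18. not p3, w1   [or-rule on 17 (branches; this branch)]
Accessibility: w0Rw0, w0Rw1, w1Rw0, w1Rw1
Branch closes: p3 and not p3 both at w1.
All branches of the negation close; one closing branch shown above.

Valid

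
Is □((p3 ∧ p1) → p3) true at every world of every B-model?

Valid in B

Tableau for the negation ¬□((p3 ∧ p1) → p3):
1. ¬□((p3 ∧ p1) → p3), 0
2. ¬((p3 ∧ p1) → p3), 1
3. p3 ∧ p1, 1
4. ¬p3, 1
5. p3, 1
6. p1, 1
Accessibility: 0R0, 0R1, 1R0, 1R1
Branch closes: p3 and ¬p3 both at 1.
All branches of the negation close; one closing branch shown above.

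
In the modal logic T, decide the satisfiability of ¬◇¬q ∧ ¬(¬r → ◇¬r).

No, unsatisfiable

1. ¬◇¬q ∧ ¬(¬r → ◇¬r), w0
2. ¬◇¬q, w0
3. ¬(¬r → ◇¬r), w0
4. ¬r, w0
5. ¬◇¬r, w0
6. q, w0
7. r, w0
Accessibility: w0Rw0
Branch closes: r and ¬r both at w0.
All branches of the tableau close; one closing branch shown above.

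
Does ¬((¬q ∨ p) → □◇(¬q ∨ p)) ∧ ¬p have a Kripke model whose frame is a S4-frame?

Satisfiable

1. ¬((¬q ∨ p) → □◇(¬q ∨ p)) ∧ ¬p, u
2. ¬((¬q ∨ p) → □◇(¬q ∨ p)), u
3. ¬p, u
4. ¬q ∨ p, u
5. ¬□◇(¬q ∨ p), u
6. ¬q, u
7. ¬◇(¬q ∨ p), v
8. ¬(¬q ∨ p), v
9. q, v
10. ¬p, v
Accessibility: uRu, uRv, vRv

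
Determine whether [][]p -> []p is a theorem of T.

Tableau for the negation ~([][]p -> []p):
1. ~([][]p -> []p), w0
2. [][]p, w0   [~->-rule on 1]
3. ~[]p, w0   [~->-rule on 1]
4. []p, w0   [[]-rule on 2 via w0Rw0]
5. p, w0   [[]-rule on 4 via w0Rw0]
6. ~p, w1   [~[]-rule on 3: fresh world w1, w0Rw1]
7. []p, w1   [[]-rule on 2 via w0Rw1]
8. p, w1   [[]-rule on 4 via w0Rw1]
Accessibility: w0Rw0, w0Rw1, w1Rw1
Branch closes: p and ~p both at w1.
All branches of the negation close; one closing branch shown above.

Yes, valid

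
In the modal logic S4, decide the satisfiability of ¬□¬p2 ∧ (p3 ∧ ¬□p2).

1. ¬□¬p2 ∧ (p3 ∧ ¬□p2), w0
2. ¬□¬p2, w0   [∧-rule on 1]
3. p3 ∧ ¬□p2, w0   [∧-rule on 1]
4. p3, w0   [∧-rule on 3]
5. ¬□p2, w0   [∧-rule on 3]
6. p2, w1   [¬□-rule on 2: fresh world w1, w0Rw1]
7. ¬p2, w2   [¬□-rule on 5: fresh world w2, w0Rw2]
Accessibility: w0Rw0, w0Rw1, w0Rw2, w1Rw1, w2Rw2

Satisfiable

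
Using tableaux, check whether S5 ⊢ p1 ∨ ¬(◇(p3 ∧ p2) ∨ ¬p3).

Tableau for the negation ¬(p1 ∨ ¬(◇(p3 ∧ p2) ∨ ¬p3)):
1. ¬(p1 ∨ ¬(◇(p3 ∧ p2) ∨ ¬p3)), u
2. ¬p1, u
3. ◇(p3 ∧ p2) ∨ ¬p3, u
4. ¬p3, u
Accessibility: uRu
The negation has an open branch (countermodel exists).

No, not valid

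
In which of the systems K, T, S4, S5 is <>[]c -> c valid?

S5

S5-tableau for the negation ~(<>[]c -> c):
1. ~(<>[]c -> c), 0
2. <>[]c, 0   [~->-rule on 1]
3. ~c, 0   [~->-rule on 1]
4. []c, 1   [<>-rule on 2: fresh world 1, 0R1]
5. c, 0   [[]-rule on 4 via 1R0]
Accessibility: 0R0, 0R1, 1R0, 1R1
Branch closes: c and ~c both at 0.
Every branch closes (one shown): valid in S5.
S4-tableau for the negation ~(<>[]c -> c):
1. ~(<>[]c -> c), 0
2. <>[]c, 0   [~->-rule on 1]
3. ~c, 0   [~->-rule on 1]
4. []c, 1   [<>-rule on 2: fresh world 1, 0R1]
5. c, 1   [[]-rule on 4 via 1R1]
Accessibility: 0R0, 0R1, 1R1
Complete open branch: countermodel on an S4-frame, so not valid in S4, nor in K, T (the same frame is also a K-frame and a T-frame).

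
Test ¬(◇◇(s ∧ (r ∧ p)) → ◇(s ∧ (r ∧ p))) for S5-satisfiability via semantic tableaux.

1. ¬(◇◇(s ∧ (r ∧ p)) → ◇(s ∧ (r ∧ p))), u
2. ◇◇(s ∧ (r ∧ p)), u
3. ¬◇(s ∧ (r ∧ p)), u
4. ¬(s ∧ (r ∧ p)), u
5. ¬(r ∧ p), u
6. ¬p, u
7. ◇(s ∧ (r ∧ p)), v
8. ¬(s ∧ (r ∧ p)), v
9. ¬(r ∧ p), v
10. ¬p, v
11. s ∧ (r ∧ p), w
12. s, w
13. r ∧ p, w
14. r, w
15. p, w
16. ¬(s ∧ (r ∧ p)), w
17. ¬(r ∧ p), w
18. ¬p, w
Accessibility: uRu, uRv, uRw, vRu, vRv, vRw, wRu, wRv, wRw
Branch closes: p and ¬p both at w.
All branches of the tableau close; one closing branch shown above.

No, unsatisfiable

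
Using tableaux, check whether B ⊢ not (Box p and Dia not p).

Yes, valid

Tableau for the negation Box p and Dia not p:
1. Box p and Dia not p, w0
2. Box p, w0
3. Dia not p, w0
4. p, w0
5. not p, w1
6. p, w1
Accessibility: w0Rw0, w0Rw1, w1Rw0, w1Rw1
Branch closes: p and not p both at w1.
All branches of the negation close; one closing branch shown above.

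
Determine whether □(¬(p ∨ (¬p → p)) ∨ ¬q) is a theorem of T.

Tableau for the negation ¬□(¬(p ∨ (¬p → p)) ∨ ¬q):
1. ¬□(¬(p ∨ (¬p → p)) ∨ ¬q), u
2. ¬(¬(p ∨ (¬p → p)) ∨ ¬q), v
3. p ∨ (¬p → p), v
4. q, v
5. ¬p → p, v
6. p, v
Accessibility: uRu, uRv, vRv
The negation has an open branch (countermodel exists).

Invalid (countermodel exists)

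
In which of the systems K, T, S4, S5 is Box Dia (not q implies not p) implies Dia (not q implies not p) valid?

T, S4, S5

T-tableau for the negation not (Box Dia (not q implies not p) implies Dia (not q implies not p)):
1. not (Box Dia (not q implies not p) implies Dia (not q implies not p)), 0
2. Box Dia (not q implies not p), 0
3. not Dia (not q implies not p), 0
4. Dia (not q implies not p), 0
5. not (not q implies not p), 0
6. not q, 0
7. p, 0
8. not q implies not p, 1
9. Dia (not q implies not p), 1
10. not (not q implies not p), 1
11. not q, 1
12. p, 1
13. not p, 1
Accessibility: 0R0, 0R1, 1R1
Branch closes: p and not p both at 1.
Every branch closes (one shown): valid in T, hence also in S4, S5 (every theorem of T is a theorem of S4 and S5).
K-tableau for the negation not (Box Dia (not q implies not p) implies Dia (not q implies not p)):
1. not (Box Dia (not q implies not p) implies Dia (not q implies not p)), 0
2. Box Dia (not q implies not p), 0
3. not Dia (not q implies not p), 0
Complete open branch: countermodel on a K-frame, so not valid in K.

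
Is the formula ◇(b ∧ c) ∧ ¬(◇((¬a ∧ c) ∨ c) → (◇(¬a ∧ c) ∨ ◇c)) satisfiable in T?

No, unsatisfiable

1. ◇(b ∧ c) ∧ ¬(◇((¬a ∧ c) ∨ c) → (◇(¬a ∧ c) ∨ ◇c)), u
2. ◇(b ∧ c), u
3. ¬(◇((¬a ∧ c) ∨ c) → (◇(¬a ∧ c) ∨ ◇c)), u
4. ◇((¬a ∧ c) ∨ c), u
5. ¬(◇(¬a ∧ c) ∨ ◇c), u
6. ¬◇(¬a ∧ c), u
7. ¬◇c, u
8. ¬(¬a ∧ c), u
9. ¬c, u
10. b ∧ c, v
11. b, v
12. c, v
13. ¬(¬a ∧ c), v
14. ¬c, v
Accessibility: uRu, uRv, vRv
Branch closes: c and ¬c both at v.
Every branch closes; the branch above is one of them.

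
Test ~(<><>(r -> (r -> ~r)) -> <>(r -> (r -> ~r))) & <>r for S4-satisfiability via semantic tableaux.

No, unsatisfiable

1. ~(<><>(r -> (r -> ~r)) -> <>(r -> (r -> ~r))) & <>r, 0
2. ~(<><>(r -> (r -> ~r)) -> <>(r -> (r -> ~r))), 0
3. <>r, 0
4. <><>(r -> (r -> ~r)), 0
5. ~<>(r -> (r -> ~r)), 0
6. ~(r -> (r -> ~r)), 0
7. r, 0
8. ~(r -> ~r), 0
9. r, 1
10. ~(r -> (r -> ~r)), 1
11. ~(r -> ~r), 1
12. <>(r -> (r -> ~r)), 2
13. ~(r -> (r -> ~r)), 2
14. r, 2
15. ~(r -> ~r), 2
16. r -> (r -> ~r), 3
17. ~(r -> (r -> ~r)), 3
18. r, 3
19. ~(r -> ~r), 3
20. r -> ~r, 3
21. ~r, 3
Accessibility: 0R0, 0R1, 0R2, 0R3, 1R1, 2R2, 2R3, 3R3
Branch closes: r and ~r both at 3.
(One branch shown.) All branches close.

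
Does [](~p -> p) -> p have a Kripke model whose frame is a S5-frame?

Yes, satisfiable

1. [](~p -> p) -> p, u
2. p, u   [->-rule on 1 (branches; this branch)]
Accessibility: uRu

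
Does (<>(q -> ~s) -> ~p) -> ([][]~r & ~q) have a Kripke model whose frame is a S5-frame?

1. (<>(q -> ~s) -> ~p) -> ([][]~r & ~q), w0
2. [][]~r & ~q, w0
3. [][]~r, w0
4. ~q, w0
5. []~r, w0
6. ~r, w0
Accessibility: w0Rw0

Satisfiable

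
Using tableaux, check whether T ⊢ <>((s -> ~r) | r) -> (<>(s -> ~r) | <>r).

Yes, valid

Tableau for the negation ~(<>((s -> ~r) | r) -> (<>(s -> ~r) | <>r)):
1. ~(<>((s -> ~r) | r) -> (<>(s -> ~r) | <>r)), 0
2. <>((s -> ~r) | r), 0
3. ~(<>(s -> ~r) | <>r), 0
4. ~<>(s -> ~r), 0
5. ~<>r, 0
6. ~(s -> ~r), 0
7. s, 0
8. r, 0
9. ~r, 0
Accessibility: 0R0
Branch closes: r and ~r both at 0.
All branches of the negation close; one closing branch shown above.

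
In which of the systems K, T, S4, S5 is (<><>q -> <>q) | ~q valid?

K-tableau for the negation ~((<><>q -> <>q) | ~q):
1. ~((<><>q -> <>q) | ~q), u
2. ~(<><>q -> <>q), u
3. q, u
4. <><>q, u
5. ~<>q, u
6. <>q, v
7. ~q, v
8. q, w
Accessibility: uRv, vRw
Complete open branch: countermodel on a K-frame, so not valid in K.
T-tableau for the negation ~((<><>q -> <>q) | ~q):
1. ~((<><>q -> <>q) | ~q), u
2. ~(<><>q -> <>q), u
3. q, u
4. <><>q, u
5. ~<>q, u
6. ~q, u
Accessibility: uRu
Branch closes: q and ~q both at u.
Every branch closes (one shown): valid in T, hence also in S4, S5 (every theorem of T is a theorem of S4 and S5).

T, S4, S5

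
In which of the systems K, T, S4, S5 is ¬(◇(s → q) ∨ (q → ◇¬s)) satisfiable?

K-tableau for the formula:
1. ¬(◇(s → q) ∨ (q → ◇¬s)), u
2. ¬◇(s → q), u
3. ¬(q → ◇¬s), u
4. q, u
5. ¬◇¬s, u
Complete open branch: satisfiable in K.
T-tableau for the formula:
1. ¬(◇(s → q) ∨ (q → ◇¬s)), u
2. ¬◇(s → q), u
3. ¬(q → ◇¬s), u
4. q, u
5. ¬◇¬s, u
6. ¬(s → q), u
7. s, u
8. ¬q, u
Accessibility: uRu
Branch closes: q and ¬q both at u.
Every branch closes (one shown): unsatisfiable in T, hence also in S4, S5 (every S4/S5-frame is a T-frame).

K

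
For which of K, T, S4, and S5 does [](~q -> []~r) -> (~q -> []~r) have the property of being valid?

K-tableau for the negation ~([](~q -> []~r) -> (~q -> []~r)):
1. ~([](~q -> []~r) -> (~q -> []~r)), w0
2. [](~q -> []~r), w0
3. ~(~q -> []~r), w0
4. ~q, w0
5. ~[]~r, w0
6. r, w1
7. ~q -> []~r, w1
8. []~r, w1
Accessibility: w0Rw1
Complete open branch: countermodel on a K-frame, so not valid in K.
T-tableau for the negation ~([](~q -> []~r) -> (~q -> []~r)):
1. ~([](~q -> []~r) -> (~q -> []~r)), w0
2. [](~q -> []~r), w0
3. ~(~q -> []~r), w0
4. ~q, w0
5. ~[]~r, w0
6. ~q -> []~r, w0
7. []~r, w0
8. ~r, w0
9. r, w1
10. ~q -> []~r, w1
11. ~r, w1
Accessibility: w0Rw0, w0Rw1, w1Rw1
Branch closes: r and ~r both at w1.
Every branch closes (one shown): valid in T, hence also in S4, S5 (every theorem of T is a theorem of S4 and S5).

T, S4, S5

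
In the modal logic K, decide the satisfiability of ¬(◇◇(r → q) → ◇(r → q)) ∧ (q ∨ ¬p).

1. ¬(◇◇(r → q) → ◇(r → q)) ∧ (q ∨ ¬p), 0
2. ¬(◇◇(r → q) → ◇(r → q)), 0
3. q ∨ ¬p, 0
4. ◇◇(r → q), 0
5. ¬◇(r → q), 0
6. ¬p, 0
7. ◇(r → q), 1
8. ¬(r → q), 1
9. r, 1
10. ¬q, 1
11. r → q, 2
12. q, 2
Accessibility: 0R1, 1R2

Yes, satisfiable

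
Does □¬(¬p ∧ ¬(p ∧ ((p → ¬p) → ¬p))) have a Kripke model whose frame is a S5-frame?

1. □¬(¬p ∧ ¬(p ∧ ((p → ¬p) → ¬p))), u
2. ¬(¬p ∧ ¬(p ∧ ((p → ¬p) → ¬p))), u
3. p ∧ ((p → ¬p) → ¬p), u
4. p, u
5. (p → ¬p) → ¬p, u
6. ¬(p → ¬p), u
Accessibility: uRu

Satisfiable (open branch found)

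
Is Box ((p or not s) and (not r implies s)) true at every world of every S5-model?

Tableau for the negation not Box ((p or not s) and (not r implies s)):
1. not Box ((p or not s) and (not r implies s)), w0
2. not ((p or not s) and (not r implies s)), w1
3. not (not r implies s), w1
4. not r, w1
5. not s, w1
Accessibility: w0Rw0, w0Rw1, w1Rw0, w1Rw1
The negation has an open branch (countermodel exists).

Invalid (countermodel exists)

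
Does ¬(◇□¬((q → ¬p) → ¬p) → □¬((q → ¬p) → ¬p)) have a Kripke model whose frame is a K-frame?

1. ¬(◇□¬((q → ¬p) → ¬p) → □¬((q → ¬p) → ¬p)), 0
2. ◇□¬((q → ¬p) → ¬p), 0
3. ¬□¬((q → ¬p) → ¬p), 0
4. □¬((q → ¬p) → ¬p), 1
5. (q → ¬p) → ¬p, 2
6. ¬p, 2
Accessibility: 0R1, 0R2

Yes, satisfiable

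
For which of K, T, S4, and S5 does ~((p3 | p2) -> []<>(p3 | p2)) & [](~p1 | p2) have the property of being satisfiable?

S5-tableau for the formula:
1. ~((p3 | p2) -> []<>(p3 | p2)) & [](~p1 | p2), u
2. ~((p3 | p2) -> []<>(p3 | p2)), u
3. [](~p1 | p2), u
4. p3 | p2, u
5. ~[]<>(p3 | p2), u
6. ~p1 | p2, u
7. p2, u
8. ~<>(p3 | p2), v
9. ~p1 | p2, v
10. ~(p3 | p2), u
11. ~p3, u
12. ~p2, u
Accessibility: uRu, uRv, vRu, vRv
Branch closes: p2 and ~p2 both at u.
Every branch closes (one shown): unsatisfiable in S5.
S4-tableau for the formula:
1. ~((p3 | p2) -> []<>(p3 | p2)) & [](~p1 | p2), u
2. ~((p3 | p2) -> []<>(p3 | p2)), u
3. [](~p1 | p2), u
4. p3 | p2, u
5. ~[]<>(p3 | p2), u
6. ~p1 | p2, u
7. p2, u
8. ~<>(p3 | p2), v
9. ~p1 | p2, v
10. ~(p3 | p2), v
11. ~p3, v
12. ~p2, v
13. ~p1, v
Accessibility: uRu, uRv, vRv
Complete open branch: satisfiable in S4, hence also in K, T (this S4-model is also a K-model and a T-model).

K, T, S4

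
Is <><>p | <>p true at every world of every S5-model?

Invalid (countermodel exists)

Tableau for the negation ~(<><>p | <>p):
1. ~(<><>p | <>p), u
2. ~<><>p, u   [~|-rule on 1]
3. ~<>p, u   [~|-rule on 1]
4. ~p, u   [~<>-rule on 3 via uRu]
Accessibility: uRu
The negation has an open branch (countermodel exists).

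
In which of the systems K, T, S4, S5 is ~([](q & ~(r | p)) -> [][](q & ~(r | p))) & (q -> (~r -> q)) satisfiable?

S4-tableau for the formula:
1. ~([](q & ~(r | p)) -> [][](q & ~(r | p))) & (q -> (~r -> q)), 0
2. ~([](q & ~(r | p)) -> [][](q & ~(r | p))), 0
3. q -> (~r -> q), 0
4. [](q & ~(r | p)), 0
5. ~[][](q & ~(r | p)), 0
6. q & ~(r | p), 0
7. q, 0
8. ~(r | p), 0
9. ~r, 0
10. ~p, 0
11. ~r -> q, 0
12. ~[](q & ~(r | p)), 1
13. q & ~(r | p), 1
14. q, 1
15. ~(r | p), 1
16. ~r, 1
17. ~p, 1
18. ~(q & ~(r | p)), 2
19. q & ~(r | p), 2
20. q, 2
21. ~(r | p), 2
22. ~r, 2
23. ~p, 2
24. r | p, 2
25. p, 2
Accessibility: 0R0, 0R1, 0R2, 1R1, 1R2, 2R2
Branch closes: p and ~p both at 2.
Every branch closes (one shown): unsatisfiable in S4, hence also in S5 (every S5-frame is an S4-frame).
T-tableau for the formula:
1. ~([](q & ~(r | p)) -> [][](q & ~(r | p))) & (q -> (~r -> q)), 0
2. ~([](q & ~(r | p)) -> [][](q & ~(r | p))), 0
3. q -> (~r -> q), 0
4. [](q & ~(r | p)), 0
5. ~[][](q & ~(r | p)), 0
6. q & ~(r | p), 0
7. q, 0
8. ~(r | p), 0
9. ~r, 0
10. ~p, 0
11. ~r -> q, 0
12. ~[](q & ~(r | p)), 1
13. q & ~(r | p), 1
14. q, 1
15. ~(r | p), 1
16. ~r, 1
17. ~p, 1
18. ~(q & ~(r | p)), 2
19. r | p, 2
20. p, 2
Accessibility: 0R0, 0R1, 1R1, 1R2, 2R2
Complete open branch: satisfiable in T, hence also in K (this T-model is also a K-model).

K, T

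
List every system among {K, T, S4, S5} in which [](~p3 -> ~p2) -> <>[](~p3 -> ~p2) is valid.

T, S4, S5

K-tableau for the negation ~([](~p3 -> ~p2) -> <>[](~p3 -> ~p2)):
1. ~([](~p3 -> ~p2) -> <>[](~p3 -> ~p2)), 0
2. [](~p3 -> ~p2), 0
3. ~<>[](~p3 -> ~p2), 0
Complete open branch: countermodel on a K-frame, so not valid in K.
T-tableau for the negation ~([](~p3 -> ~p2) -> <>[](~p3 -> ~p2)):
1. ~([](~p3 -> ~p2) -> <>[](~p3 -> ~p2)), 0
2. [](~p3 -> ~p2), 0
3. ~<>[](~p3 -> ~p2), 0
4. ~p3 -> ~p2, 0
5. ~[](~p3 -> ~p2), 0
6. ~p2, 0
7. ~(~p3 -> ~p2), 1
8. ~p3, 1
9. p2, 1
10. ~p3 -> ~p2, 1
11. ~[](~p3 -> ~p2), 1
12. ~p2, 1
Accessibility: 0R0, 0R1, 1R1
Branch closes: p2 and ~p2 both at 1.
Every branch closes (one shown): valid in T, hence also in S4, S5 (every theorem of T is a theorem of S4 and S5).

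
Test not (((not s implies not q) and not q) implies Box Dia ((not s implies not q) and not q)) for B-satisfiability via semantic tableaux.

1. not (((not s implies not q) and not q) implies Box Dia ((not s implies not q) and not q)), 0
2. (not s implies not q) and not q, 0   [neg-implies-rule on 1]
3. not Box Dia ((not s implies not q) and not q), 0   [neg-implies-rule on 1]
4. not s implies not q, 0   [and-rule on 2]
5. not q, 0   [and-rule on 2]
6. not Dia ((not s implies not q) and not q), 1   [neg-Box-rule on 3: fresh world 1, 0R1]
7. not ((not s implies not q) and not q), 0   [neg-Dia-rule on 6 via 1R0]
8. not ((not s implies not q) and not q), 1   [neg-Dia-rule on 6 via 1R1]
9. not (not s implies not q), 0   [neg-and-rule on 7 (branches; this branch)]
10. not s, 0   [neg-implies-rule on 9]
11. q, 0   [neg-implies-rule on 9]
Accessibility: 0R0, 0R1, 1R0, 1R1
Branch closes: q and not q both at 0.
Every branch closes; the branch above is one of them.

No, unsatisfiable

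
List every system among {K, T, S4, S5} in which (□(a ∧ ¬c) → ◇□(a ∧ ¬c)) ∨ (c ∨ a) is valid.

K-tableau for the negation ¬((□(a ∧ ¬c) → ◇□(a ∧ ¬c)) ∨ (c ∨ a)):
1. ¬((□(a ∧ ¬c) → ◇□(a ∧ ¬c)) ∨ (c ∨ a)), u
2. ¬(□(a ∧ ¬c) → ◇□(a ∧ ¬c)), u
3. ¬(c ∨ a), u
4. □(a ∧ ¬c), u
5. ¬◇□(a ∧ ¬c), u
6. ¬c, u
7. ¬a, u
Complete open branch: countermodel on a K-frame, so not valid in K.
T-tableau for the negation ¬((□(a ∧ ¬c) → ◇□(a ∧ ¬c)) ∨ (c ∨ a)):
1. ¬((□(a ∧ ¬c) → ◇□(a ∧ ¬c)) ∨ (c ∨ a)), u
2. ¬(□(a ∧ ¬c) → ◇□(a ∧ ¬c)), u
3. ¬(c ∨ a), u
4. □(a ∧ ¬c), u
5. ¬◇□(a ∧ ¬c), u
6. ¬c, u
7. ¬a, u
8. a ∧ ¬c, u
9. a, u
Accessibility: uRu
Branch closes: a and ¬a both at u.
Every branch closes (one shown): valid in T, hence also in S4, S5 (every theorem of T is a theorem of S4 and S5).

T, S4, S5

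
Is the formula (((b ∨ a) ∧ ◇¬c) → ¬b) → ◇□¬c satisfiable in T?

Satisfiable (open branch found)

1. (((b ∨ a) ∧ ◇¬c) → ¬b) → ◇□¬c, w0
2. ◇□¬c, w0
3. □¬c, w1
4. ¬c, w1
Accessibility: w0Rw0, w0Rw1, w1Rw1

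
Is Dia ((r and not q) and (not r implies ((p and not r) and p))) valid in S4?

No, not valid

Tableau for the negation not Dia ((r and not q) and (not r implies ((p and not r) and p))):
1. not Dia ((r and not q) and (not r implies ((p and not r) and p))), 0
2. not ((r and not q) and (not r implies ((p and not r) and p))), 0   [neg-Dia-rule on 1 via 0R0]
3. not (not r implies ((p and not r) and p)), 0   [neg-and-rule on 2 (branches; this branch)]
4. not r, 0   [neg-implies-rule on 3]
5. not ((p and not r) and p), 0   [neg-implies-rule on 3]
6. not p, 0   [neg-and-rule on 5 (branches; this branch)]
Accessibility: 0R0
The negation has an open branch (countermodel exists).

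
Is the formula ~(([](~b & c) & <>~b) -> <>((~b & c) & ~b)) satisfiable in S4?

Unsatisfiable (every branch closes)

1. ~(([](~b & c) & <>~b) -> <>((~b & c) & ~b)), 0
2. [](~b & c) & <>~b, 0   [~->-rule on 1]
3. ~<>((~b & c) & ~b), 0   [~->-rule on 1]
4. [](~b & c), 0   [&-rule on 2]
5. <>~b, 0   [&-rule on 2]
6. ~((~b & c) & ~b), 0   [~<>-rule on 3 via 0R0]
7. ~b & c, 0   [[]-rule on 4 via 0R0]
8. ~b, 0   [&-rule on 7]
9. c, 0   [&-rule on 7]
10. ~(~b & c), 0   [~&-rule on 6 (branches; this branch)]
11. ~c, 0   [~&-rule on 10 (branches; this branch)]
Accessibility: 0R0
Branch closes: c and ~c both at 0.
All branches of the tableau close; one closing branch shown above.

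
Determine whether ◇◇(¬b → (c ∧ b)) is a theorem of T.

Tableau for the negation ¬◇◇(¬b → (c ∧ b)):
1. ¬◇◇(¬b → (c ∧ b)), u
2. ¬◇(¬b → (c ∧ b)), u
3. ¬(¬b → (c ∧ b)), u
4. ¬b, u
5. ¬(c ∧ b), u
Accessibility: uRu
The negation has an open branch (countermodel exists).

No, not valid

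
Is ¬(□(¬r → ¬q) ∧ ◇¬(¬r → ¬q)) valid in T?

Tableau for the negation □(¬r → ¬q) ∧ ◇¬(¬r → ¬q):
1. □(¬r → ¬q) ∧ ◇¬(¬r → ¬q), 0
2. □(¬r → ¬q), 0
3. ◇¬(¬r → ¬q), 0
4. ¬r → ¬q, 0
5. ¬q, 0
6. ¬(¬r → ¬q), 1
7. ¬r, 1
8. q, 1
9. ¬r → ¬q, 1
10. ¬q, 1
Accessibility: 0R0, 0R1, 1R1
Branch closes: q and ¬q both at 1.
All branches of the negation close; one closing branch shown above.

Valid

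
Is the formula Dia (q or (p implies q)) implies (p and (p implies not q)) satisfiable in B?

1. Dia (q or (p implies q)) implies (p and (p implies not q)), u
2. p and (p implies not q), u
3. p, u
4. p implies not q, u
5. not q, u
Accessibility: uRu

Satisfiable (open branch found)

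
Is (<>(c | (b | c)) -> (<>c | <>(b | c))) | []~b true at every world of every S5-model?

Tableau for the negation ~((<>(c | (b | c)) -> (<>c | <>(b | c))) | []~b):
1. ~((<>(c | (b | c)) -> (<>c | <>(b | c))) | []~b), w0
2. ~(<>(c | (b | c)) -> (<>c | <>(b | c))), w0   [~|-rule on 1]
3. ~[]~b, w0   [~|-rule on 1]
4. <>(c | (b | c)), w0   [~->-rule on 2]
5. ~(<>c | <>(b | c)), w0   [~->-rule on 2]
6. ~<>c, w0   [~|-rule on 5]
7. ~<>(b | c), w0   [~|-rule on 5]
8. ~c, w0   [~<>-rule on 6 via w0Rw0]
9. ~(b | c), w0   [~<>-rule on 7 via w0Rw0]
10. ~b, w0   [~|-rule on 9]
11. b, w1   [~[]-rule on 3: fresh world w1, w0Rw1]
12. ~c, w1   [~<>-rule on 6 via w0Rw1]
13. ~(b | c), w1   [~<>-rule on 7 via w0Rw1]
14. ~b, w1   [~|-rule on 13]
Accessibility: w0Rw0, w0Rw1, w1Rw0, w1Rw1
Branch closes: b and ~b both at w1.
Every branch of the negation's tableau closes; the branch above is one of them.

Valid in S5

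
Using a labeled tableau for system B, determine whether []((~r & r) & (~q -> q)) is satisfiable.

1. []((~r & r) & (~q -> q)), w0
2. (~r & r) & (~q -> q), w0
3. ~r & r, w0
4. ~q -> q, w0
5. ~r, w0
6. r, w0
Accessibility: w0Rw0
Branch closes: r and ~r both at w0.
(One branch shown.) All branches close.

Unsatisfiable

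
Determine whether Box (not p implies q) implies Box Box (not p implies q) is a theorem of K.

No, not valid

Tableau for the negation not (Box (not p implies q) implies Box Box (not p implies q)):
1. not (Box (not p implies q) implies Box Box (not p implies q)), w0
2. Box (not p implies q), w0
3. not Box Box (not p implies q), w0
4. not Box (not p implies q), w1
5. not p implies q, w1
6. q, w1
7. not (not p implies q), w2
8. not p, w2
9. not q, w2
Accessibility: w0Rw1, w1Rw2
The negation has an open branch (countermodel exists).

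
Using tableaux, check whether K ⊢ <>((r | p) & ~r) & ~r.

Tableau for the negation ~(<>((r | p) & ~r) & ~r):
1. ~(<>((r | p) & ~r) & ~r), w0
2. r, w0
The negation has an open branch (countermodel exists).

No, not valid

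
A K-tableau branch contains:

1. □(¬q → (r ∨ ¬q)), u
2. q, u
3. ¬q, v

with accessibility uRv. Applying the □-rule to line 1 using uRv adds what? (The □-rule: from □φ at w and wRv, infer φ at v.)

¬q → (r ∨ ¬q), v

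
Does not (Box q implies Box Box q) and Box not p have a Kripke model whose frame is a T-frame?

Satisfiable (open branch found)

1. not (Box q implies Box Box q) and Box not p, w0
2. not (Box q implies Box Box q), w0
3. Box not p, w0
4. Box q, w0
5. not Box Box q, w0
6. not p, w0
7. q, w0
8. not Box q, w1
9. not p, w1
10. q, w1
11. not q, w2
Accessibility: w0Rw0, w0Rw1, w1Rw1, w1Rw2, w2Rw2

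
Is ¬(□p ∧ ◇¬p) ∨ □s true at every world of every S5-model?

Valid

Tableau for the negation ¬(¬(□p ∧ ◇¬p) ∨ □s):
1. ¬(¬(□p ∧ ◇¬p) ∨ □s), 0
2. □p ∧ ◇¬p, 0   [¬∨-rule on 1]
3. ¬□s, 0   [¬∨-rule on 1]
4. □p, 0   [∧-rule on 2]
5. ◇¬p, 0   [∧-rule on 2]
6. p, 0   [□-rule on 4 via 0R0]
7. ¬s, 1   [¬□-rule on 3: fresh world 1, 0R1]
8. p, 1   [□-rule on 4 via 0R1]
9. ¬p, 2   [◇-rule on 5: fresh world 2, 0R2]
10. p, 2   [□-rule on 4 via 0R2]
Accessibility: 0R0, 0R1, 0R2, 1R0, 1R1, 1R2, 2R0, 2R1, 2R2
Branch closes: p and ¬p both at 2.
All branches of the negation close; one closing branch shown above.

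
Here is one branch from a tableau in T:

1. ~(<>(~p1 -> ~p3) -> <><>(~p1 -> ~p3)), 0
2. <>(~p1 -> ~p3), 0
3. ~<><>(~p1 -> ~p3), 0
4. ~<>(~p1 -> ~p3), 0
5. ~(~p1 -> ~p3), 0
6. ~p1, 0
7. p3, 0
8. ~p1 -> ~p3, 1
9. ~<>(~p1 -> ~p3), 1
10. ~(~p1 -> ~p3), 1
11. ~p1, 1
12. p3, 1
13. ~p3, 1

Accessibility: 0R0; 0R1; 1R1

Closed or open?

Both p3 and ~p3 appear at 1.

Closed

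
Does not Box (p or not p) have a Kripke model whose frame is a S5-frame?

Unsatisfiable

1. not Box (p or not p), u
2. not (p or not p), v   [neg-Box-rule on 1: fresh world v, uRv]
3. not p, v   [neg-or-rule on 2]
4. p, v   [neg-or-rule on 2]
Accessibility: uRu, uRv, vRu, vRv
Branch closes: p and not p both at v.
(One branch shown.) All branches close.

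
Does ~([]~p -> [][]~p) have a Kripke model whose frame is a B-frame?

Satisfiable

1. ~([]~p -> [][]~p), u
2. []~p, u
3. ~[][]~p, u
4. ~p, u
5. ~[]~p, v
6. ~p, v
7. p, w
Accessibility: uRu, uRv, vRu, vRv, vRw, wRv, wRw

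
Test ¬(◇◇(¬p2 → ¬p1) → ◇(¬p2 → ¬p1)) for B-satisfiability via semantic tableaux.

Satisfiable (open branch found)

1. ¬(◇◇(¬p2 → ¬p1) → ◇(¬p2 → ¬p1)), u
2. ◇◇(¬p2 → ¬p1), u   [¬→-rule on 1]
3. ¬◇(¬p2 → ¬p1), u   [¬→-rule on 1]
4. ¬(¬p2 → ¬p1), u   [¬◇-rule on 3 via uRu]
5. ¬p2, u   [¬→-rule on 4]
6. p1, u   [¬→-rule on 4]
7. ◇(¬p2 → ¬p1), v   [◇-rule on 2: fresh world v, uRv]
8. ¬(¬p2 → ¬p1), v   [¬◇-rule on 3 via uRv]
9. ¬p2, v   [¬→-rule on 8]
10. p1, v   [¬→-rule on 8]
11. ¬p2 → ¬p1, w   [◇-rule on 7: fresh world w, vRw]
12. ¬p1, w   [→-rule on 11 (branches; this branch)]
Accessibility: uRu, uRv, vRu, vRv, vRw, wRv, wRw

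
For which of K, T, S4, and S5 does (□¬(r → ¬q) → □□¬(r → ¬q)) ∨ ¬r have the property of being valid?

T-tableau for the negation ¬((□¬(r → ¬q) → □□¬(r → ¬q)) ∨ ¬r):
1. ¬((□¬(r → ¬q) → □□¬(r → ¬q)) ∨ ¬r), u
2. ¬(□¬(r → ¬q) → □□¬(r → ¬q)), u   [¬∨-rule on 1]
3. r, u   [¬∨-rule on 1]
4. □¬(r → ¬q), u   [¬→-rule on 2]
5. ¬□□¬(r → ¬q), u   [¬→-rule on 2]
6. ¬(r → ¬q), u   [□-rule on 4 via uRu]
7. q, u   [¬→-rule on 6]
8. ¬□¬(r → ¬q), v   [¬□-rule on 5: fresh world v, uRv]
9. ¬(r → ¬q), v   [□-rule on 4 via uRv]
10. r, v   [¬→-rule on 9]
11. q, v   [¬→-rule on 9]
12. r → ¬q, w   [¬□-rule on 8: fresh world w, vRw]
13. ¬q, w   [→-rule on 12 (branches; this branch)]
Accessibility: uRu, uRv, vRv, vRw, wRw
Complete open branch: countermodel on a T-frame, so not valid in T, nor in K (the same frame is also a K-frame).
S4-tableau for the negation ¬((□¬(r → ¬q) → □□¬(r → ¬q)) ∨ ¬r):
1. ¬((□¬(r → ¬q) → □□¬(r → ¬q)) ∨ ¬r), u
2. ¬(□¬(r → ¬q) → □□¬(r → ¬q)), u   [¬∨-rule on 1]
3. r, u   [¬∨-rule on 1]
4. □¬(r → ¬q), u   [¬→-rule on 2]
5. ¬□□¬(r → ¬q), u   [¬→-rule on 2]
6. ¬(r → ¬q), u   [□-rule on 4 via uRu]
7. q, u   [¬→-rule on 6]
8. ¬□¬(r → ¬q), v   [¬□-rule on 5: fresh world v, uRv]
9. ¬(r → ¬q), v   [□-rule on 4 via uRv]
10. r, v   [¬→-rule on 9]
11. q, v   [¬→-rule on 9]
12. r → ¬q, w   [¬□-rule on 8: fresh world w, vRw]
13. ¬(r → ¬q), w   [□-rule on 4 via uRw]
14. r, w   [¬→-rule on 13]
15. q, w   [¬→-rule on 13]
16. ¬q, w   [→-rule on 12 (branches; this branch)]
Accessibility: uRu, uRv, uRw, vRv, vRw, wRw
Branch closes: q and ¬q both at w.
Every branch closes (one shown): valid in S4, hence also in S5 (every theorem of S4 is a theorem of S5).

S4, S5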